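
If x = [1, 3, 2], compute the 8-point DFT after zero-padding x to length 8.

Original 3-point DFT: [6, -1.5000-0.8660i, -1.5000+0.8660i]
Zero-padded 8-point DFT provides frequency interpolation.

DFT_8([x, 0, ...]) = [6, 3.1213-4.1213i, -1-3i, -1.1213-0.1213i, 0, -1.1213+0.1213i, -1+3i, 3.1213+4.1213i]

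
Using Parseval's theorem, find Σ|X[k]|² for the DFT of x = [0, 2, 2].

Parseval: Σ|x[n]|² = (1/N)Σ|X[k]|², so Σ|X[k]|² = N·Σ|x[n]|² = 3·8.0000

Σ|X[k]|² = N·Σ|x[n]|² = 3·8.0000 = 24.0000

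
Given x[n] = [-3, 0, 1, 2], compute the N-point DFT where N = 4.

X[k] = Σ(n=0 to 3) x[n] · ω_4^(nk)
where ω_4 = e^(-2πi/4)

Computing each X[k]:
X[0] = 0
X[1] = -4+2i
X[2] = -4
X[3] = -4-2i

X = [0, -4+2i, -4, -4-2i]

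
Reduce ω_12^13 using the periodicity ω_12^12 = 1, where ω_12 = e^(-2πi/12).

Since ω_12^12 = 1, powers reduce modulo 12.
13 mod 12 = 1
So ω_12^13 = ω_12^1 = e^(-2πi·1/12)

ω_12^13 = ω_12^1 = 0.8660-0.5000i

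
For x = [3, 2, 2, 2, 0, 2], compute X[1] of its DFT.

X[1] = Σ(n=0 to 5) x[n] · ω_6^(1n) where ω_6 = e^(-2πi/6)
= (3)·ω_6^0 + (2)·ω_6^1 + (2)·ω_6^2 + (2)·ω_6^3 + (0)·ω_6^4 + (2)·ω_6^5

X[1] = 2.0000-1.7321i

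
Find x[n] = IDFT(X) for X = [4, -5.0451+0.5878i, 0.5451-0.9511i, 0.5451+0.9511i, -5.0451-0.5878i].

x[n] = (1/5) Σ(k=0 to 4) X[k] · e^(2πikn/5)

Computing each x[n]:
x[0] = -1
x[1] = 0
x[2] = 2
x[3] = 3
x[4] = 0

x = [-1, 0, 2, 3, 0]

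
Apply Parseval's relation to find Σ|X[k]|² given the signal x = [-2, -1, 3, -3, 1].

Parseval: Σ|x[n]|² = (1/N)Σ|X[k]|², so Σ|X[k]|² = N·Σ|x[n]|² = 5·24.0000

Σ|X[k]|² = N·Σ|x[n]|² = 5·24.0000 = 120.0000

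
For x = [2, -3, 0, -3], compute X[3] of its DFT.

X[3] = Σ(n=0 to 3) x[n] · ω_4^(3n) where ω_4 = e^(-2πi/4)
= (2)·ω_4^0 + (-3)·ω_4^3 + (0)·ω_4^6 + (-3)·ω_4^9

X[3] = 2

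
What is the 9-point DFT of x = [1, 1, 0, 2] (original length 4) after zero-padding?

Original 4-point DFT: [4, 1+1i, -2, 1-1i]
Zero-padded 9-point DFT provides frequency interpolation.

DFT_9([x, 0, ...]) = [4, 0.7660-2.3748i, 0.1736+0.7472i, 2.5000-0.8660i, -0.9397-2.0741i, -0.9397+2.0741i, 2.5000+0.8660i, 0.1736-0.7472i, 0.7660+2.3748i]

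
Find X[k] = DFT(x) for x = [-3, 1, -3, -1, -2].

X[k] = Σ(n=0 to 4) x[n] · ω_5^(nk)
where ω_5 = e^(-2πi/5)

Computing each X[k]:
X[0] = -8
X[1] = -0.0729-1.6776i
X[2] = -3.4271-3.6655i
X[3] = -3.4271+3.6655i
X[4] = -0.0729+1.6776i

X = [-8, -0.0729-1.6776i, -3.4271-3.6655i, -3.4271+3.6655i, -0.0729+1.6776i]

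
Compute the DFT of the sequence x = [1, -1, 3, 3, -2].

X[k] = Σ(n=0 to 4) x[n] · ω_5^(nk)
where ω_5 = e^(-2πi/5)

Computing each X[k]:
X[0] = 4
X[1] = -4.7812-0.9511i
X[2] = 5.2812-0.5878i
X[3] = 5.2812+0.5878i
X[4] = -4.7812+0.9511i

X = [4, -4.7812-0.9511i, 5.2812-0.5878i, 5.2812+0.5878i, -4.7812+0.9511i]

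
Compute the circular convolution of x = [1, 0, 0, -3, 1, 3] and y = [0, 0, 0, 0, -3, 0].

(x ⊛ y)[n] = Σ(m=0 to 5) x[m] · y[(n-m) mod 6]

Computing each output sample:
(x ⊛ y)[0] = 0
(x ⊛ y)[1] = 9
(x ⊛ y)[2] = -3
(x ⊛ y)[3] = -9
(x ⊛ y)[4] = -3
(x ⊛ y)[5] = 0

x ⊛ y = [0, 9, -3, -9, -3, 0]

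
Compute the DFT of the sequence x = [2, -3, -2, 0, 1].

X[k] = Σ(n=0 to 4) x[n] · ω_5^(nk)
where ω_5 = e^(-2πi/5)

Computing each X[k]:
X[0] = -2
X[1] = 3.0000+4.9798i
X[2] = 3.0000+0.4490i
X[3] = 3.0000-0.4490i
X[4] = 3.0000-4.9798i

X = [-2, 3.0000+4.9798i, 3.0000+0.4490i, 3.0000-0.4490i, 3.0000-4.9798i]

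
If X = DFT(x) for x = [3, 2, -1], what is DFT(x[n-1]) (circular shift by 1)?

Time shift by 1: X_shifted[k] = ω_3^(1k) · X[k]
Shifted x = [-1, 3, 2]

DFT(x[n-1]) = [4, -3.5000-0.8660i, -3.5000+0.8660i]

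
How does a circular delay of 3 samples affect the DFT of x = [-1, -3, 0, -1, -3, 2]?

Time shift by 3: X_shifted[k] = ω_6^(3k) · X[k]
Shifted x = [-1, -3, 2, -1, -3, 0]

DFT(x[n-3]) = [-6, -1.0000-1.7321i, 6.9282i, 2, -6.9282i, -1.0000+1.7321i]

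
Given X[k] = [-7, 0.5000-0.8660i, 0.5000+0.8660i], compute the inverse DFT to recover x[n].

x[n] = (1/3) Σ(k=0 to 2) X[k] · e^(2πikn/3)

Computing each x[n]:
x[0] = -2
x[1] = -2
x[2] = -3

x = [-2, -2, -3]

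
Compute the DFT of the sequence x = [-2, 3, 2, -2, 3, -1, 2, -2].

X[k] = Σ(n=0 to 7) x[n] · ω_8^(nk)
where ω_8 = e^(-2πi/8)

Computing each X[k]:
X[0] = 3
X[1] = -2.1716-2.8284i
X[2] = -3-6i
X[3] = -7.8284-2.8284i
X[4] = 7
X[5] = -7.8284+2.8284i
X[6] = -3+6i
X[7] = -2.1716+2.8284i

X = [3, -2.1716-2.8284i, -3-6i, -7.8284-2.8284i, 7, -7.8284+2.8284i, -3+6i, -2.1716+2.8284i]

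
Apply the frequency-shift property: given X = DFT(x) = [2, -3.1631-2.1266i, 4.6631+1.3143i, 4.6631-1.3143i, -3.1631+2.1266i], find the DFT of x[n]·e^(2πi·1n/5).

Modulation property: DFT(ω_5^(-1n)·x[n]) = X[(k-1) mod 5], so circularly shift X by 1 positions.

X[k-1] = [-3.1631+2.1266i, 2, -3.1631-2.1266i, 4.6631+1.3143i, 4.6631-1.3143i]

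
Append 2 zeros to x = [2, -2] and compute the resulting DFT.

Original 2-point DFT: [0, 4]
Zero-padded 4-point DFT provides frequency interpolation.

DFT_4([x, 0, ...]) = [0, 2+2i, 4, 2-2i]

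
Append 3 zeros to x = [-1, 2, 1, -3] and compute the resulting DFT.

Original 4-point DFT: [-1, -2-5i, 1, -2+5i]
Zero-padded 7-point DFT provides frequency interpolation.

DFT_7([x, 0, ...]) = [-1, 2.7274-1.2369i, -4.2165-3.8615i, -1.5109+2.8388i, -1.5109-2.8388i, -4.2165+3.8615i, 2.7274+1.2369i]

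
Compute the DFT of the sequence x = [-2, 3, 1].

X[k] = Σ(n=0 to 2) x[n] · ω_3^(nk)
where ω_3 = e^(-2πi/3)

Computing each X[k]:
X[0] = 2
X[1] = -4.0000-1.7321i
X[2] = -4.0000+1.7321i

X = [2, -4.0000-1.7321i, -4.0000+1.7321i]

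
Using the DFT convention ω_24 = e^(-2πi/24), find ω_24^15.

ω_24^15 = e^(-2πi·15/24)
= cos(-2π·15/24) + i·sin(-2π·15/24)
= cos(-30π/24) + i·sin(-30π/24)

ω_24^15 = cos(-30π/24) + i·sin(-30π/24) = -0.7071+0.7071i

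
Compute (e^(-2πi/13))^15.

Since ω_13^13 = 1, powers reduce modulo 13.
15 mod 13 = 2
So ω_13^15 = ω_13^2 = e^(-2πi·2/13)

ω_13^15 = ω_13^2 = 0.5681-0.8230i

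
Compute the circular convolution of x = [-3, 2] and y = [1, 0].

(x ⊛ y)[n] = Σ(m=0 to 1) x[m] · y[(n-m) mod 2]

Computing each output sample:
(x ⊛ y)[0] = -3
(x ⊛ y)[1] = 2

x ⊛ y = [-3, 2]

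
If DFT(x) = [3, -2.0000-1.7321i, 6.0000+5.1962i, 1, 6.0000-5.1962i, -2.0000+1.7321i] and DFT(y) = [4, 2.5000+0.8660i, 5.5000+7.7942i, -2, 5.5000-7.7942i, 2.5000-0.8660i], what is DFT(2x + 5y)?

By linearity: DFT(2x + 5y) = 2·DFT(x) + 5·DFT(y)
= 2·[3, -2.0000-1.7321i, 6.0000+5.1962i, 1, 6.0000-5.1962i, -2.0000+1.7321i] + 5·[4, 2.5000+0.8660i, 5.5000+7.7942i, -2, 5.5000-7.7942i, 2.5000-0.8660i]

Computing element-wise:
Z[0] = 2·(3) + 5·(4) = 26
Z[1] = 2·(-2.0000-1.7321i) + 5·(2.5000+0.8660i) = 8.5000+0.8658i
Z[2] = 2·(6.0000+5.1962i) + 5·(5.5000+7.7942i) = 39.5000+49.3634i
Z[3] = 2·(1) + 5·(-2) = -8
Z[4] = 2·(6.0000-5.1962i) + 5·(5.5000-7.7942i) = 39.5000-49.3634i
Z[5] = 2·(-2.0000+1.7321i) + 5·(2.5000-0.8660i) = 8.5000-0.8658i

DFT(2x + 5y) = 2·X + 5·Y = [26, 8.5000+0.8658i, 39.5000+49.3634i, -8, 39.5000-49.3634i, 8.5000-0.8658i]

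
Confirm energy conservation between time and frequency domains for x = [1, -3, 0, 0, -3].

Time domain:
Σ|x[n]|² = |1|² + |-3|² + |0|² + |0|² + |-3|² = 19.0000

Frequency domain:
(1/5)Σ|X[k]|² = (1/5)(|-5|² + |-0.8541|² + |5.8541|² + |5.8541|² + |-0.8541|²) = (1/5)·95.0000 = 19.0000

Both sides agree, confirming Parseval's theorem.

Σ|x[n]|² = (1/N)Σ|X[k]|² = 19.0000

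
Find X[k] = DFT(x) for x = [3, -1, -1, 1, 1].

X[k] = Σ(n=0 to 4) x[n] · ω_5^(nk)
where ω_5 = e^(-2πi/5)

Computing each X[k]:
X[0] = 3
X[1] = 3.0000+3.0777i
X[2] = 3.0000-0.7265i
X[3] = 3.0000+0.7265i
X[4] = 3.0000-3.0777i

X = [3, 3.0000+3.0777i, 3.0000-0.7265i, 3.0000+0.7265i, 3.0000-3.0777i]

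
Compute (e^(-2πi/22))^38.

Since ω_22^22 = 1, powers reduce modulo 22.
38 mod 22 = 16
So ω_22^38 = ω_22^16 = e^(-2πi·16/22)

ω_22^38 = ω_22^16 = -0.1423+0.9898i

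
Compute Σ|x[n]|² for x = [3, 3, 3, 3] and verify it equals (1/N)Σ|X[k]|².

Time domain:
Σ|x[n]|² = |3|² + |3|² + |3|² + |3|² = 36.0000

Frequency domain:
(1/4)Σ|X[k]|² = (1/4)(|12|² + |0|² + |0|² + |0|²) = (1/4)·144.0000 = 36.0000

Both sides agree, confirming Parseval's theorem.

Σ|x[n]|² = (1/N)Σ|X[k]|² = 36.0000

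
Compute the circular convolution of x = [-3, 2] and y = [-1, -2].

(x ⊛ y)[n] = Σ(m=0 to 1) x[m] · y[(n-m) mod 2]

Computing each output sample:
(x ⊛ y)[0] = -1
(x ⊛ y)[1] = 4

x ⊛ y = [-1, 4]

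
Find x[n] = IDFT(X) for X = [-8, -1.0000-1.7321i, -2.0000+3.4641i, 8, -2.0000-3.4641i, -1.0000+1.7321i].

x[n] = (1/6) Σ(k=0 to 5) X[k] · e^(2πikn/6)

Computing each x[n]:
x[0] = -1
x[1] = -3
x[2] = 2
x[3] = -3
x[4] = -1
x[5] = -2

x = [-1, -3, 2, -3, -1, -2]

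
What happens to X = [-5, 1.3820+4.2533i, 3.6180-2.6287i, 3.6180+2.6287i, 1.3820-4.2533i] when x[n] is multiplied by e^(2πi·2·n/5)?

Modulation property: DFT(ω_5^(-2n)·x[n]) = X[(k-2) mod 5], so circularly shift X by 2 positions.

X[k-2] = [3.6180+2.6287i, 1.3820-4.2533i, -5, 1.3820+4.2533i, 3.6180-2.6287i]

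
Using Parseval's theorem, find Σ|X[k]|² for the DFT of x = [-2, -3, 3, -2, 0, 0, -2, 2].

Parseval: Σ|x[n]|² = (1/N)Σ|X[k]|², so Σ|X[k]|² = N·Σ|x[n]|² = 8·34.0000

Σ|X[k]|² = N·Σ|x[n]|² = 8·34.0000 = 272.0000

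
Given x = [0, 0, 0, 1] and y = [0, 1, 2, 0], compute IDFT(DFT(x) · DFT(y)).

(x ⊛ y)[n] = Σ(m=0 to 3) x[m] · y[(n-m) mod 4]

Computing each output sample:
(x ⊛ y)[0] = 1
(x ⊛ y)[1] = 2
(x ⊛ y)[2] = 0
(x ⊛ y)[3] = 0

x ⊛ y = [1, 2, 0, 0]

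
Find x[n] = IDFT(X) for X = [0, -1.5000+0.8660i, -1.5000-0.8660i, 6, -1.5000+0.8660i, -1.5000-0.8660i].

x[n] = (1/6) Σ(k=0 to 5) X[k] · e^(2πikn/6)

Computing each x[n]:
x[0] = 0
x[1] = -1
x[2] = 1
x[3] = -1
x[4] = 2
x[5] = -1

x = [0, -1, 1, -1, 2, -1]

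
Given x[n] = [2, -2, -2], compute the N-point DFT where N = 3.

X[k] = Σ(n=0 to 2) x[n] · ω_3^(nk)
where ω_3 = e^(-2πi/3)

Computing each X[k]:
X[0] = -2
X[1] = 4
X[2] = 4

X = [-2, 4, 4]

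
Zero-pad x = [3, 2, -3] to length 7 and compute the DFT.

Original 3-point DFT: [2, 3.5000-4.3301i, 3.5000+4.3301i]
Zero-padded 7-point DFT provides frequency interpolation.

DFT_7([x, 0, ...]) = [2, 4.9145+1.3611i, 5.2579-3.2515i, -0.6724-3.2133i, -0.6724+3.2133i, 5.2579+3.2515i, 4.9145-1.3611i]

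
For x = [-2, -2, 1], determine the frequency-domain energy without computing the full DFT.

Parseval: Σ|x[n]|² = (1/N)Σ|X[k]|², so Σ|X[k]|² = N·Σ|x[n]|² = 3·9.0000

Σ|X[k]|² = N·Σ|x[n]|² = 3·9.0000 = 27.0000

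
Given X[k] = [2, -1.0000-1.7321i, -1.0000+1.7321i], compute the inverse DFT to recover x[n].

x[n] = (1/3) Σ(k=0 to 2) X[k] · e^(2πikn/3)

Computing each x[n]:
x[0] = 0
x[1] = 2
x[2] = 0

x = [0, 2, 0]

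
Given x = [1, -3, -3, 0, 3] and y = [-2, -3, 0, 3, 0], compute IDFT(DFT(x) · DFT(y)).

(x ⊛ y)[n] = Σ(m=0 to 4) x[m] · y[(n-m) mod 5]

Computing each output sample:
(x ⊛ y)[0] = -20
(x ⊛ y)[1] = 3
(x ⊛ y)[2] = 24
(x ⊛ y)[3] = 12
(x ⊛ y)[4] = -15

x ⊛ y = [-20, 3, 24, 12, -15]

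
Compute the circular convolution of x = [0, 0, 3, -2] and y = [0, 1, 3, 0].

(x ⊛ y)[n] = Σ(m=0 to 3) x[m] · y[(n-m) mod 4]

Computing each output sample:
(x ⊛ y)[0] = 7
(x ⊛ y)[1] = -6
(x ⊛ y)[2] = 0
(x ⊛ y)[3] = 3

x ⊛ y = [7, -6, 0, 3]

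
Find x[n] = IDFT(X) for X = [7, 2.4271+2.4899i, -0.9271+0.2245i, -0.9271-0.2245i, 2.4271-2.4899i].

x[n] = (1/5) Σ(k=0 to 4) X[k] · e^(2πikn/5)

Computing each x[n]:
x[0] = 2
x[1] = 1
x[2] = 0
x[3] = 1
x[4] = 3

x = [2, 1, 0, 1, 3]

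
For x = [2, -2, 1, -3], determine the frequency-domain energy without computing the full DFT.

Parseval: Σ|x[n]|² = (1/N)Σ|X[k]|², so Σ|X[k]|² = N·Σ|x[n]|² = 4·18.0000

Σ|X[k]|² = N·Σ|x[n]|² = 4·18.0000 = 72.0000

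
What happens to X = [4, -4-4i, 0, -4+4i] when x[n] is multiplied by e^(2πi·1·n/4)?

Modulation property: DFT(ω_4^(-1n)·x[n]) = X[(k-1) mod 4], so circularly shift X by 1 positions.

X[k-1] = [-4+4i, 4, -4-4i, 0]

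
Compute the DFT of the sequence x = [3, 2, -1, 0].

X[k] = Σ(n=0 to 3) x[n] · ω_4^(nk)
where ω_4 = e^(-2πi/4)

Computing each X[k]:
X[0] = 4
X[1] = 4-2i
X[2] = 0
X[3] = 4+2i

X = [4, 4-2i, 0, 4+2i]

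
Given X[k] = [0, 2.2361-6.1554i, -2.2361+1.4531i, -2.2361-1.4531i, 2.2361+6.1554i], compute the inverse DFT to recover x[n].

x[n] = (1/5) Σ(k=0 to 4) X[k] · e^(2πikn/5)

Computing each x[n]:
x[0] = 0
x[1] = 3
x[2] = 1
x[3] = -3
x[4] = -1

x = [0, 3, 1, -3, -1]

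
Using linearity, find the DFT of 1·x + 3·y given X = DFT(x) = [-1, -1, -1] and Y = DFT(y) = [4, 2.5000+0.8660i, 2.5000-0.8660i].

By linearity: DFT(1x + 3y) = 1·DFT(x) + 3·DFT(y)
= 1·[-1, -1, -1] + 3·[4, 2.5000+0.8660i, 2.5000-0.8660i]

Computing element-wise:
Z[0] = 1·(-1) + 3·(4) = 11
Z[1] = 1·(-1) + 3·(2.5000+0.8660i) = 6.5000+2.5980i
Z[2] = 1·(-1) + 3·(2.5000-0.8660i) = 6.5000-2.5980i

DFT(1x + 3y) = 1·X + 3·Y = [11, 6.5000+2.5980i, 6.5000-2.5980i]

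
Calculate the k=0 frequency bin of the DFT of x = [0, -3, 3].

X[0] = Σ(n=0 to 2) x[n] · ω_3^0 = Σ x[n]
= (0) + (-3) + (3)

X[0] = 0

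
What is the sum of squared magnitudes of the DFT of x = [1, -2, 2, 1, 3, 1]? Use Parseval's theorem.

Parseval: Σ|x[n]|² = (1/N)Σ|X[k]|², so Σ|X[k]|² = N·Σ|x[n]|² = 6·20.0000

Σ|X[k]|² = N·Σ|x[n]|² = 6·20.0000 = 120.0000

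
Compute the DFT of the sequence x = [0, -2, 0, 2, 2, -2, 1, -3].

X[k] = Σ(n=0 to 7) x[n] · ω_8^(nk)
where ω_8 = e^(-2πi/8)

Computing each X[k]:
X[0] = -2
X[1] = -5.5355-2.5355i
X[2] = 1+3i
X[3] = 1.5355-4.5355i
X[4] = 8
X[5] = 1.5355+4.5355i
X[6] = 1-3i
X[7] = -5.5355+2.5355i

X = [-2, -5.5355-2.5355i, 1+3i, 1.5355-4.5355i, 8, 1.5355+4.5355i, 1-3i, -5.5355+2.5355i]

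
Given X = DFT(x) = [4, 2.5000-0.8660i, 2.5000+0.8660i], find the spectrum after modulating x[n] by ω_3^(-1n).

Modulation property: DFT(ω_3^(-1n)·x[n]) = X[(k-1) mod 3], so circularly shift X by 1 positions.

X[k-1] = [2.5000+0.8660i, 4, 2.5000-0.8660i]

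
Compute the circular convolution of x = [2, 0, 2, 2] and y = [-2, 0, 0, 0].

(x ⊛ y)[n] = Σ(m=0 to 3) x[m] · y[(n-m) mod 4]

Computing each output sample:
(x ⊛ y)[0] = -4
(x ⊛ y)[1] = 0
(x ⊛ y)[2] = -4
(x ⊛ y)[3] = -4

x ⊛ y = [-4, 0, -4, -4]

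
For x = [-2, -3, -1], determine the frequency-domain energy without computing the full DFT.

Parseval: Σ|x[n]|² = (1/N)Σ|X[k]|², so Σ|X[k]|² = N·Σ|x[n]|² = 3·14.0000

Σ|X[k]|² = N·Σ|x[n]|² = 3·14.0000 = 42.0000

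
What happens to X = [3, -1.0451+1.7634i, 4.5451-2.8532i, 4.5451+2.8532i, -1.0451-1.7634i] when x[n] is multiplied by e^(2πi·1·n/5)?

Modulation property: DFT(ω_5^(-1n)·x[n]) = X[(k-1) mod 5], so circularly shift X by 1 positions.

X[k-1] = [-1.0451-1.7634i, 3, -1.0451+1.7634i, 4.5451-2.8532i, 4.5451+2.8532i]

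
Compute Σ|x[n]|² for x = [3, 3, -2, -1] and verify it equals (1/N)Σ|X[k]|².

Time domain:
Σ|x[n]|² = |3|² + |3|² + |-2|² + |-1|² = 23.0000

Frequency domain:
(1/4)Σ|X[k]|² = (1/4)(|3|² + |5-4i|² + |-1|² + |5+4i|²) = (1/4)·92.0000 = 23.0000

Both sides agree, confirming Parseval's theorem.

Σ|x[n]|² = (1/N)Σ|X[k]|² = 23.0000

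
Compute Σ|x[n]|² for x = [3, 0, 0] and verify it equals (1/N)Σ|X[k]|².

Time domain:
Σ|x[n]|² = |3|² + |0|² + |0|² = 9.0000

Frequency domain:
(1/3)Σ|X[k]|² = (1/3)(|3|² + |3|² + |3|²) = (1/3)·27.0000 = 9.0000

Both sides agree, confirming Parseval's theorem.

Σ|x[n]|² = (1/N)Σ|X[k]|² = 9.0000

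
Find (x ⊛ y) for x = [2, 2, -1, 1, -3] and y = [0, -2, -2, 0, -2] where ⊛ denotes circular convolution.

(x ⊛ y)[n] = Σ(m=0 to 4) x[m] · y[(n-m) mod 5]

Computing each output sample:
(x ⊛ y)[0] = 0
(x ⊛ y)[1] = 4
(x ⊛ y)[2] = -10
(x ⊛ y)[3] = 4
(x ⊛ y)[4] = -4

x ⊛ y = [0, 4, -10, 4, -4]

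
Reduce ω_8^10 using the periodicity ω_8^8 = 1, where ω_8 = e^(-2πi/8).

Since ω_8^8 = 1, powers reduce modulo 8.
10 mod 8 = 2
So ω_8^10 = ω_8^2 = e^(-2πi·2/8)

ω_8^10 = ω_8^2 = -1i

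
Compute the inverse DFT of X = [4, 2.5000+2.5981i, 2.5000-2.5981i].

x[n] = (1/3) Σ(k=0 to 2) X[k] · e^(2πikn/3)

Computing each x[n]:
x[0] = 3
x[1] = -1
x[2] = 2

x = [3, -1, 2]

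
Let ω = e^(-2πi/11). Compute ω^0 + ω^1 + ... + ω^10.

Sum of all nth roots of unity equals 0 for n > 1 (geometric series with r ≠ 1).

0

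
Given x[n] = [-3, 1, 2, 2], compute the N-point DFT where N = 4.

X[k] = Σ(n=0 to 3) x[n] · ω_4^(nk)
where ω_4 = e^(-2πi/4)

Computing each X[k]:
X[0] = 2
X[1] = -5+1i
X[2] = -4
X[3] = -5-1i

X = [2, -5+1i, -4, -5-1i]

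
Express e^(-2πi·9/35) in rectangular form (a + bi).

ω_35^9 = e^(-2πi·9/35)
= cos(-2π·9/35) + i·sin(-2π·9/35)
= cos(-18π/35) + i·sin(-18π/35)

ω_35^9 = cos(-18π/35) + i·sin(-18π/35) = -0.0449-0.9990i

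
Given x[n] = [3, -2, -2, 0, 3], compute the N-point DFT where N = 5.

X[k] = Σ(n=0 to 4) x[n] · ω_5^(nk)
where ω_5 = e^(-2πi/5)

Computing each X[k]:
X[0] = 2
X[1] = 4.9271+5.9309i
X[2] = 1.5729+1.0368i
X[3] = 1.5729-1.0368i
X[4] = 4.9271-5.9309i

X = [2, 4.9271+5.9309i, 1.5729+1.0368i, 1.5729-1.0368i, 4.9271-5.9309i]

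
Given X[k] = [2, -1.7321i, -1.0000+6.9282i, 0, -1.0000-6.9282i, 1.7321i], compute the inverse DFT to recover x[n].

x[n] = (1/6) Σ(k=0 to 5) X[k] · e^(2πikn/6)

Computing each x[n]:
x[0] = 0
x[1] = -1
x[2] = 3
x[3] = 0
x[4] = -2
x[5] = 2

x = [0, -1, 3, 0, -2, 2]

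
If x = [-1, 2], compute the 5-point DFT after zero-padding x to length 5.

Original 2-point DFT: [1, -3]
Zero-padded 5-point DFT provides frequency interpolation.

DFT_5([x, 0, ...]) = [1, -0.3820-1.9021i, -2.6180-1.1756i, -2.6180+1.1756i, -0.3820+1.9021i]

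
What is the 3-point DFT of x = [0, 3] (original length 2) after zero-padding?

Original 2-point DFT: [3, -3]
Zero-padded 3-point DFT provides frequency interpolation.

DFT_3([x, 0, ...]) = [3, -1.5000-2.5981i, -1.5000+2.5981i]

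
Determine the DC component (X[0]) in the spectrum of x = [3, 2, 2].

X[0] = Σ(n=0 to 2) x[n] · ω_3^0 = Σ x[n]
= (3) + (2) + (2)

X[0] = 7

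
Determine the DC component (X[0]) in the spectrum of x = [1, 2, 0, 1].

X[0] = Σ(n=0 to 3) x[n] · ω_4^0 = Σ x[n]
= (1) + (2) + (0) + (1)

X[0] = 4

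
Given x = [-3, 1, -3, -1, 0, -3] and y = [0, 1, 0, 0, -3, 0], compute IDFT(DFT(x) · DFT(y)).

(x ⊛ y)[n] = Σ(m=0 to 5) x[m] · y[(n-m) mod 6]

Computing each output sample:
(x ⊛ y)[0] = 6
(x ⊛ y)[1] = 0
(x ⊛ y)[2] = 1
(x ⊛ y)[3] = 6
(x ⊛ y)[4] = 8
(x ⊛ y)[5] = -3

x ⊛ y = [6, 0, 1, 6, 8, -3]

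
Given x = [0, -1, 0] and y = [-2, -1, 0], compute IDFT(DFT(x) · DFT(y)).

(x ⊛ y)[n] = Σ(m=0 to 2) x[m] · y[(n-m) mod 3]

Computing each output sample:
(x ⊛ y)[0] = 0
(x ⊛ y)[1] = 2
(x ⊛ y)[2] = 1

x ⊛ y = [0, 2, 1]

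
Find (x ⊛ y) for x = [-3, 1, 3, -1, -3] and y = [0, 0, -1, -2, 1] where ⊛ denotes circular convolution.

(x ⊛ y)[n] = Σ(m=0 to 4) x[m] · y[(n-m) mod 5]

Computing each output sample:
(x ⊛ y)[0] = -4
(x ⊛ y)[1] = 8
(x ⊛ y)[2] = 8
(x ⊛ y)[3] = 2
(x ⊛ y)[4] = -8

x ⊛ y = [-4, 8, 8, 2, -8]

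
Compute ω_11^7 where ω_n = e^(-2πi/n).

ω_11^7 = e^(-2πi·7/11)
= cos(-2π·7/11) + i·sin(-2π·7/11)
= cos(-14π/11) + i·sin(-14π/11)

ω_11^7 = cos(-14π/11) + i·sin(-14π/11) = -0.6549+0.7557i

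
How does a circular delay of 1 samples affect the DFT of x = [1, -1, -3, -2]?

Time shift by 1: X_shifted[k] = ω_4^(1k) · X[k]
Shifted x = [-2, 1, -1, -3]

DFT(x[n-1]) = [-5, -1-4i, -1, -1+4i]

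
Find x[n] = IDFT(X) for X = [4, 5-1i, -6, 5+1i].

x[n] = (1/4) Σ(k=0 to 3) X[k] · e^(2πikn/4)

Computing each x[n]:
x[0] = 2
x[1] = 3
x[2] = -3
x[3] = 2

x = [2, 3, -3, 2]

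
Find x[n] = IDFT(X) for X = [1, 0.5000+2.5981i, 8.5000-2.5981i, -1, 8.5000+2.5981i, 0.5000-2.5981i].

x[n] = (1/6) Σ(k=0 to 5) X[k] · e^(2πikn/6)

Computing each x[n]:
x[0] = 3
x[1] = -1
x[2] = -3
x[3] = 3
x[4] = 0
x[5] = -1

x = [3, -1, -3, 3, 0, -1]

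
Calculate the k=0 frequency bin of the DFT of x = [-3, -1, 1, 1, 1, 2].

X[0] = Σ(n=0 to 5) x[n] · ω_6^0 = Σ x[n]
= (-3) + (-1) + (1) + (1) + (1) + (2)

X[0] = 1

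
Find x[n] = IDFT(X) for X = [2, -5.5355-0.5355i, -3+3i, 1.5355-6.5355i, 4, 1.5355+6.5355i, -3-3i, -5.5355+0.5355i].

x[n] = (1/8) Σ(k=0 to 7) X[k] · e^(2πikn/8)

Computing each x[n]:
x[0] = -1
x[1] = -1
x[2] = 0
x[3] = 3
x[4] = 1
x[5] = -1
x[6] = 3
x[7] = -2

x = [-1, -1, 0, 3, 1, -1, 3, -2]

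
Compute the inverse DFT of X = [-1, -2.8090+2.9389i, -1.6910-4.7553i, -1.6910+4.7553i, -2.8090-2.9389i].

x[n] = (1/5) Σ(k=0 to 4) X[k] · e^(2πikn/5)

Computing each x[n]:
x[0] = -2
x[1] = 0
x[2] = -2
x[3] = 3
x[4] = 0

x = [-2, 0, -2, 3, 0]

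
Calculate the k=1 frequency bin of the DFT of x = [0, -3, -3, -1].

X[1] = Σ(n=0 to 3) x[n] · ω_4^(1n) where ω_4 = e^(-2πi/4)
= (0)·ω_4^0 + (-3)·ω_4^1 + (-3)·ω_4^2 + (-1)·ω_4^3

X[1] = 3+2i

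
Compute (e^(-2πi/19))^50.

Since ω_19^19 = 1, powers reduce modulo 19.
50 mod 19 = 12
So ω_19^50 = ω_19^12 = e^(-2πi·12/19)

ω_19^50 = ω_19^12 = -0.6773+0.7357i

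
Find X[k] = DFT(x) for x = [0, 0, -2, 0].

X[k] = Σ(n=0 to 3) x[n] · ω_4^(nk)
where ω_4 = e^(-2πi/4)

Computing each X[k]:
X[0] = -2
X[1] = 2
X[2] = -2
X[3] = 2

X = [-2, 2, -2, 2]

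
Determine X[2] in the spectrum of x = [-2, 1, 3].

X[2] = Σ(n=0 to 2) x[n] · ω_3^(2n) where ω_3 = e^(-2πi/3)
= (-2)·ω_3^0 + (1)·ω_3^2 + (3)·ω_3^4

X[2] = -4.0000-1.7321i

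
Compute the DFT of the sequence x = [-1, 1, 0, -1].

X[k] = Σ(n=0 to 3) x[n] · ω_4^(nk)
where ω_4 = e^(-2πi/4)

Computing each X[k]:
X[0] = -1
X[1] = -1-2i
X[2] = -1
X[3] = -1+2i

X = [-1, -1-2i, -1, -1+2i]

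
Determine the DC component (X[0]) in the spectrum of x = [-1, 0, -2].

X[0] = Σ(n=0 to 2) x[n] · ω_3^0 = Σ x[n]
= (-1) + (0) + (-2)

X[0] = -3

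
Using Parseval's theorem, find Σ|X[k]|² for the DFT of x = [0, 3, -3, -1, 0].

Parseval: Σ|x[n]|² = (1/N)Σ|X[k]|², so Σ|X[k]|² = N·Σ|x[n]|² = 5·19.0000

Σ|X[k]|² = N·Σ|x[n]|² = 5·19.0000 = 95.0000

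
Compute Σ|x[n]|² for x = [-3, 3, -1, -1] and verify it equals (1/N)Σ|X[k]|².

Time domain:
Σ|x[n]|² = |-3|² + |3|² + |-1|² + |-1|² = 20.0000

Frequency domain:
(1/4)Σ|X[k]|² = (1/4)(|-2|² + |-2-4i|² + |-6|² + |-2+4i|²) = (1/4)·80.0000 = 20.0000

Both sides agree, confirming Parseval's theorem.

Σ|x[n]|² = (1/N)Σ|X[k]|² = 20.0000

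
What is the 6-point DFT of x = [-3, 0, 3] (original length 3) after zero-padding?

Original 3-point DFT: [0, -4.5000+2.5981i, -4.5000-2.5981i]
Zero-padded 6-point DFT provides frequency interpolation.

DFT_6([x, 0, ...]) = [0, -4.5000-2.5981i, -4.5000+2.5981i, 0, -4.5000-2.5981i, -4.5000+2.5981i]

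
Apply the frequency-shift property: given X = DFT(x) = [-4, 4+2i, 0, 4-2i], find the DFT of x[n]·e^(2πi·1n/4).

Modulation property: DFT(ω_4^(-1n)·x[n]) = X[(k-1) mod 4], so circularly shift X by 1 positions.

X[k-1] = [4-2i, -4, 4+2i, 0]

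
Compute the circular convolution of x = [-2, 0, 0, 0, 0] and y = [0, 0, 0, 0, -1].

(x ⊛ y)[n] = Σ(m=0 to 4) x[m] · y[(n-m) mod 5]

Computing each output sample:
(x ⊛ y)[0] = 0
(x ⊛ y)[1] = 0
(x ⊛ y)[2] = 0
(x ⊛ y)[3] = 0
(x ⊛ y)[4] = 2

x ⊛ y = [0, 0, 0, 0, 2]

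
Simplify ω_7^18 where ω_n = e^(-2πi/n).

Since ω_7^7 = 1, powers reduce modulo 7.
18 mod 7 = 4
So ω_7^18 = ω_7^4 = e^(-2πi·4/7)

ω_7^18 = ω_7^4 = -0.9010+0.4339i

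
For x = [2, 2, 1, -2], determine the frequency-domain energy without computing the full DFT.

Parseval: Σ|x[n]|² = (1/N)Σ|X[k]|², so Σ|X[k]|² = N·Σ|x[n]|² = 4·13.0000

Σ|X[k]|² = N·Σ|x[n]|² = 4·13.0000 = 52.0000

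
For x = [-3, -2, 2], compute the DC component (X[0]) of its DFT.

X[0] = Σ(n=0 to 2) x[n] · ω_3^0 = Σ x[n]
= (-3) + (-2) + (2)

X[0] = -3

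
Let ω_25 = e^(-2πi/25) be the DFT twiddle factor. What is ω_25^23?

ω_25^23 = e^(-2πi·23/25)
= cos(-2π·23/25) + i·sin(-2π·23/25)
= cos(-46π/25) + i·sin(-46π/25)

ω_25^23 = cos(-46π/25) + i·sin(-46π/25) = 0.8763+0.4818i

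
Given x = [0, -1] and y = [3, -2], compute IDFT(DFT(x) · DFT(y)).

(x ⊛ y)[n] = Σ(m=0 to 1) x[m] · y[(n-m) mod 2]

Computing each output sample:
(x ⊛ y)[0] = 2
(x ⊛ y)[1] = -3

x ⊛ y = [2, -3]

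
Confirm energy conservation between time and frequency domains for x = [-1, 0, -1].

Time domain:
Σ|x[n]|² = |-1|² + |0|² + |-1|² = 2.0000

Frequency domain:
(1/3)Σ|X[k]|² = (1/3)(|-2|² + |-0.5000-0.8660i|² + |-0.5000+0.8660i|²) = (1/3)·6.0000 = 2.0000

Both sides agree, confirming Parseval's theorem.

Σ|x[n]|² = (1/N)Σ|X[k]|² = 2.0000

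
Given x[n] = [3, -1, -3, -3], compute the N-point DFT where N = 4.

X[k] = Σ(n=0 to 3) x[n] · ω_4^(nk)
where ω_4 = e^(-2πi/4)

Computing each X[k]:
X[0] = -4
X[1] = 6-2i
X[2] = 4
X[3] = 6+2i

X = [-4, 6-2i, 4, 6+2i]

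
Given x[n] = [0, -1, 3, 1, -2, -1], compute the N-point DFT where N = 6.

X[k] = Σ(n=0 to 5) x[n] · ω_6^(nk)
where ω_6 = e^(-2πi/6)

Computing each X[k]:
X[0] = 0
X[1] = -2.5000-4.3301i
X[2] = 1.5000+4.3301i
X[3] = 2
X[4] = 1.5000-4.3301i
X[5] = -2.5000+4.3301i

X = [0, -2.5000-4.3301i, 1.5000+4.3301i, 2, 1.5000-4.3301i, -2.5000+4.3301i]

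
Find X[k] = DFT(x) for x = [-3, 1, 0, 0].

X[k] = Σ(n=0 to 3) x[n] · ω_4^(nk)
where ω_4 = e^(-2πi/4)

Computing each X[k]:
X[0] = -2
X[1] = -3-1i
X[2] = -4
X[3] = -3+1i

X = [-2, -3-1i, -4, -3+1i]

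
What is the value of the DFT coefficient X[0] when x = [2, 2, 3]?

X[0] = Σ(n=0 to 2) x[n] · ω_3^0 = Σ x[n]
= (2) + (2) + (3)

X[0] = 7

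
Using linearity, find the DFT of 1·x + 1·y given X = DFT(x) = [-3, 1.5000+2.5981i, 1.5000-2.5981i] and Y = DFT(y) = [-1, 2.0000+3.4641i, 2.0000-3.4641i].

By linearity: DFT(1x + 1y) = 1·DFT(x) + 1·DFT(y)
= 1·[-3, 1.5000+2.5981i, 1.5000-2.5981i] + 1·[-1, 2.0000+3.4641i, 2.0000-3.4641i]

Computing element-wise:
Z[0] = 1·(-3) + 1·(-1) = -4
Z[1] = 1·(1.5000+2.5981i) + 1·(2.0000+3.4641i) = 3.5000+6.0622i
Z[2] = 1·(1.5000-2.5981i) + 1·(2.0000-3.4641i) = 3.5000-6.0622i

DFT(1x + 1y) = 1·X + 1·Y = [-4, 3.5000+6.0622i, 3.5000-6.0622i]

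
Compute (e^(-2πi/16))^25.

Since ω_16^16 = 1, powers reduce modulo 16.
25 mod 16 = 9
So ω_16^25 = ω_16^9 = e^(-2πi·9/16)

ω_16^25 = ω_16^9 = -0.9239+0.3827i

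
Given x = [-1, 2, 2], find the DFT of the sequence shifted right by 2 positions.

Time shift by 2: X_shifted[k] = ω_3^(2k) · X[k]
Shifted x = [2, 2, -1]

DFT(x[n-2]) = [3, 1.5000-2.5981i, 1.5000+2.5981i]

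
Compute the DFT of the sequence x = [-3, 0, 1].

X[k] = Σ(n=0 to 2) x[n] · ω_3^(nk)
where ω_3 = e^(-2πi/3)

Computing each X[k]:
X[0] = -2
X[1] = -3.5000+0.8660i
X[2] = -3.5000-0.8660i

X = [-2, -3.5000+0.8660i, -3.5000-0.8660i]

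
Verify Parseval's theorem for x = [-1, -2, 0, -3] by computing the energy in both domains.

Time domain:
Σ|x[n]|² = |-1|² + |-2|² + |0|² + |-3|² = 14.0000

Frequency domain:
(1/4)Σ|X[k]|² = (1/4)(|-6|² + |-1-1i|² + |4|² + |-1+1i|²) = (1/4)·56.0000 = 14.0000

Both sides agree, confirming Parseval's theorem.

Σ|x[n]|² = (1/N)Σ|X[k]|² = 14.0000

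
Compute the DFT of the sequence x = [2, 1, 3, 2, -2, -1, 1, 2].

X[k] = Σ(n=0 to 7) x[n] · ω_8^(nk)
where ω_8 = e^(-2πi/8)

Computing each X[k]:
X[0] = 8
X[1] = 5.4142-3.4142i
X[2] = -4+4i
X[3] = 2.5858+0.5858i
X[4] = 0
X[5] = 2.5858-0.5858i
X[6] = -4-4i
X[7] = 5.4142+3.4142i

X = [8, 5.4142-3.4142i, -4+4i, 2.5858+0.5858i, 0, 2.5858-0.5858i, -4-4i, 5.4142+3.4142i]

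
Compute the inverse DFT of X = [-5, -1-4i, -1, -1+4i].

x[n] = (1/4) Σ(k=0 to 3) X[k] · e^(2πikn/4)

Computing each x[n]:
x[0] = -2
x[1] = 1
x[2] = -1
x[3] = -3

x = [-2, 1, -1, -3]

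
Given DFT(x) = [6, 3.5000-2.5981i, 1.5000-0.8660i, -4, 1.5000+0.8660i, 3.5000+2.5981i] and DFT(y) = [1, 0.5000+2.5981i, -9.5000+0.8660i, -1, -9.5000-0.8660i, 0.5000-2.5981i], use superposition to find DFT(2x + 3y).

By linearity: DFT(2x + 3y) = 2·DFT(x) + 3·DFT(y)
= 2·[6, 3.5000-2.5981i, 1.5000-0.8660i, -4, 1.5000+0.8660i, 3.5000+2.5981i] + 3·[1, 0.5000+2.5981i, -9.5000+0.8660i, -1, -9.5000-0.8660i, 0.5000-2.5981i]

Computing element-wise:
Z[0] = 2·(6) + 3·(1) = 15
Z[1] = 2·(3.5000-2.5981i) + 3·(0.5000+2.5981i) = 8.5000+2.5981i
Z[2] = 2·(1.5000-0.8660i) + 3·(-9.5000+0.8660i) = -25.5000+0.8660i
Z[3] = 2·(-4) + 3·(-1) = -11
Z[4] = 2·(1.5000+0.8660i) + 3·(-9.5000-0.8660i) = -25.5000-0.8660i
Z[5] = 2·(3.5000+2.5981i) + 3·(0.5000-2.5981i) = 8.5000-2.5981i

DFT(2x + 3y) = 2·X + 3·Y = [15, 8.5000+2.5981i, -25.5000+0.8660i, -11, -25.5000-0.8660i, 8.5000-2.5981i]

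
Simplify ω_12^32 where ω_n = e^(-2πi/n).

Since ω_12^12 = 1, powers reduce modulo 12.
32 mod 12 = 8
So ω_12^32 = ω_12^8 = e^(-2πi·8/12)

ω_12^32 = ω_12^8 = -0.5000+0.8660i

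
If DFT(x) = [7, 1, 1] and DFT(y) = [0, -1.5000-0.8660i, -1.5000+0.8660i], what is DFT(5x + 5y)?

By linearity: DFT(5x + 5y) = 5·DFT(x) + 5·DFT(y)
= 5·[7, 1, 1] + 5·[0, -1.5000-0.8660i, -1.5000+0.8660i]

Computing element-wise:
Z[0] = 5·(7) + 5·(0) = 35
Z[1] = 5·(1) + 5·(-1.5000-0.8660i) = -2.5000-4.3300i
Z[2] = 5·(1) + 5·(-1.5000+0.8660i) = -2.5000+4.3300i

DFT(5x + 5y) = 5·X + 5·Y = [35, -2.5000-4.3300i, -2.5000+4.3300i]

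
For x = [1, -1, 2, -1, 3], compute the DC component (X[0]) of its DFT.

X[0] = Σ(n=0 to 4) x[n] · ω_5^0 = Σ x[n]
= (1) + (-1) + (2) + (-1) + (3)

X[0] = 4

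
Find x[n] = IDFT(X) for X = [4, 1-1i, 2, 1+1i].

x[n] = (1/4) Σ(k=0 to 3) X[k] · e^(2πikn/4)

Computing each x[n]:
x[0] = 2
x[1] = 1
x[2] = 1
x[3] = 0

x = [2, 1, 1, 0]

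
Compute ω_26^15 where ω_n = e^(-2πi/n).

ω_26^15 = e^(-2πi·15/26)
= cos(-2π·15/26) + i·sin(-2π·15/26)
= cos(-30π/26) + i·sin(-30π/26)

ω_26^15 = cos(-30π/26) + i·sin(-30π/26) = -0.8855+0.4647i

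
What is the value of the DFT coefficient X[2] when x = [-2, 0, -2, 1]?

X[2] = Σ(n=0 to 3) x[n] · ω_4^(2n) where ω_4 = e^(-2πi/4)
= (-2)·ω_4^0 + (0)·ω_4^2 + (-2)·ω_4^4 + (1)·ω_4^6

X[2] = -5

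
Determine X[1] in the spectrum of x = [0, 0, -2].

X[1] = Σ(n=0 to 2) x[n] · ω_3^(1n) where ω_3 = e^(-2πi/3)
= (0)·ω_3^0 + (0)·ω_3^1 + (-2)·ω_3^2

X[1] = 1.0000-1.7321i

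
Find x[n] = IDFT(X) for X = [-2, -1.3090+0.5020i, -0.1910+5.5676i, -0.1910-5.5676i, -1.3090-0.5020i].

x[n] = (1/5) Σ(k=0 to 4) X[k] · e^(2πikn/5)

Computing each x[n]:
x[0] = -1
x[1] = -2
x[2] = 2
x[3] = -2
x[4] = 1

x = [-1, -2, 2, -2, 1]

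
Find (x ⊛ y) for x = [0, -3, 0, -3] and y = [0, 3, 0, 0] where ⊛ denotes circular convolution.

(x ⊛ y)[n] = Σ(m=0 to 3) x[m] · y[(n-m) mod 4]

Computing each output sample:
(x ⊛ y)[0] = -9
(x ⊛ y)[1] = 0
(x ⊛ y)[2] = -9
(x ⊛ y)[3] = 0

x ⊛ y = [-9, 0, -9, 0]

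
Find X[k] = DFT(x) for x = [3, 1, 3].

X[k] = Σ(n=0 to 2) x[n] · ω_3^(nk)
where ω_3 = e^(-2πi/3)

Computing each X[k]:
X[0] = 7
X[1] = 1.0000+1.7321i
X[2] = 1.0000-1.7321i

X = [7, 1.0000+1.7321i, 1.0000-1.7321i]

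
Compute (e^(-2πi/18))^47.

Since ω_18^18 = 1, powers reduce modulo 18.
47 mod 18 = 11
So ω_18^47 = ω_18^11 = e^(-2πi·11/18)

ω_18^47 = ω_18^11 = -0.7660+0.6428i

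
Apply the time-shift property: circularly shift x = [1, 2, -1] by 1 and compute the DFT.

Time shift by 1: X_shifted[k] = ω_3^(1k) · X[k]
Shifted x = [-1, 1, 2]

DFT(x[n-1]) = [2, -2.5000+0.8660i, -2.5000-0.8660i]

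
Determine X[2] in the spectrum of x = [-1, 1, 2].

X[2] = Σ(n=0 to 2) x[n] · ω_3^(2n) where ω_3 = e^(-2πi/3)
= (-1)·ω_3^0 + (1)·ω_3^2 + (2)·ω_3^4

X[2] = -2.5000-0.8660i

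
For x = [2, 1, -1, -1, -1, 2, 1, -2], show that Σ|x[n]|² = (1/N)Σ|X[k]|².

Time domain:
Σ|x[n]|² = |2|² + |1|² + |-1|² + |-1|² + |-1|² + |2|² + |1|² + |-2|² = 17.0000

Frequency domain:
(1/8)Σ|X[k]|² = (1/8)(|1|² + |1.5858+2.0000i|² + |1-6i|² + |4.4142-2.0000i|² + |1|² + |4.4142+2.0000i|² + |1+6i|² + |1.5858-2.0000i|²) = (1/8)·136.0000 = 17.0000

Both sides agree, confirming Parseval's theorem.

Σ|x[n]|² = (1/N)Σ|X[k]|² = 17.0000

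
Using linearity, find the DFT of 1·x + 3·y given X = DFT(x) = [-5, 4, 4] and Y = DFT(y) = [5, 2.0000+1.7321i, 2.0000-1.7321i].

By linearity: DFT(1x + 3y) = 1·DFT(x) + 3·DFT(y)
= 1·[-5, 4, 4] + 3·[5, 2.0000+1.7321i, 2.0000-1.7321i]

Computing element-wise:
Z[0] = 1·(-5) + 3·(5) = 10
Z[1] = 1·(4) + 3·(2.0000+1.7321i) = 10.0000+5.1963i
Z[2] = 1·(4) + 3·(2.0000-1.7321i) = 10.0000-5.1963i

DFT(1x + 3y) = 1·X + 3·Y = [10, 10.0000+5.1963i, 10.0000-5.1963i]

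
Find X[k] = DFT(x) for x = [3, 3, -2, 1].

X[k] = Σ(n=0 to 3) x[n] · ω_4^(nk)
where ω_4 = e^(-2πi/4)

Computing each X[k]:
X[0] = 5
X[1] = 5-2i
X[2] = -3
X[3] = 5+2i

X = [5, 5-2i, -3, 5+2i]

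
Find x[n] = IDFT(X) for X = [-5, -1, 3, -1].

x[n] = (1/4) Σ(k=0 to 3) X[k] · e^(2πikn/4)

Computing each x[n]:
x[0] = -1
x[1] = -2
x[2] = 0
x[3] = -2

x = [-1, -2, 0, -2]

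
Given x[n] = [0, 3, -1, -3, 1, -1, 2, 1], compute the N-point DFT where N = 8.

X[k] = Σ(n=0 to 7) x[n] · ω_8^(nk)
where ω_8 = e^(-2πi/8)

Computing each X[k]:
X[0] = 2
X[1] = 4.6569+3.0000i
X[2] = -4i
X[3] = -6.6569-3.0000i
X[4] = 2
X[5] = -6.6569+3.0000i
X[6] = 4i
X[7] = 4.6569-3.0000i

X = [2, 4.6569+3.0000i, -4i, -6.6569-3.0000i, 2, -6.6569+3.0000i, 4i, 4.6569-3.0000i]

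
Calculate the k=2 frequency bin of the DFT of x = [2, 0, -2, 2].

X[2] = Σ(n=0 to 3) x[n] · ω_4^(2n) where ω_4 = e^(-2πi/4)
= (2)·ω_4^0 + (0)·ω_4^2 + (-2)·ω_4^4 + (2)·ω_4^6

X[2] = -2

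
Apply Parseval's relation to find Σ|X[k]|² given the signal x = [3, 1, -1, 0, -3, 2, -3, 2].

Parseval: Σ|x[n]|² = (1/N)Σ|X[k]|², so Σ|X[k]|² = N·Σ|x[n]|² = 8·37.0000

Σ|X[k]|² = N·Σ|x[n]|² = 8·37.0000 = 296.0000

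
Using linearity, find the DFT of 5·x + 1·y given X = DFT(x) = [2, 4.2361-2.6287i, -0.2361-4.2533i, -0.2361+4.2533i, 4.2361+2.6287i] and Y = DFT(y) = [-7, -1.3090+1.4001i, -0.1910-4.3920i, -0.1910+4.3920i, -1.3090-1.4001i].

By linearity: DFT(5x + 1y) = 5·DFT(x) + 1·DFT(y)
= 5·[2, 4.2361-2.6287i, -0.2361-4.2533i, -0.2361+4.2533i, 4.2361+2.6287i] + 1·[-7, -1.3090+1.4001i, -0.1910-4.3920i, -0.1910+4.3920i, -1.3090-1.4001i]

Computing element-wise:
Z[0] = 5·(2) + 1·(-7) = 3
Z[1] = 5·(4.2361-2.6287i) + 1·(-1.3090+1.4001i) = 19.8715-11.7434i
Z[2] = 5·(-0.2361-4.2533i) + 1·(-0.1910-4.3920i) = -1.3715-25.6585i
Z[3] = 5·(-0.2361+4.2533i) + 1·(-0.1910+4.3920i) = -1.3715+25.6585i
Z[4] = 5·(4.2361+2.6287i) + 1·(-1.3090-1.4001i) = 19.8715+11.7434i

DFT(5x + 1y) = 5·X + 1·Y = [3, 19.8715-11.7434i, -1.3715-25.6585i, -1.3715+25.6585i, 19.8715+11.7434i]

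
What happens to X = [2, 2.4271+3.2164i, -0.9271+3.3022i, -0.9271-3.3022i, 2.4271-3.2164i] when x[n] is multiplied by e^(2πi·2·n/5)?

Modulation property: DFT(ω_5^(-2n)·x[n]) = X[(k-2) mod 5], so circularly shift X by 2 positions.

X[k-2] = [-0.9271-3.3022i, 2.4271-3.2164i, 2, 2.4271+3.2164i, -0.9271+3.3022i]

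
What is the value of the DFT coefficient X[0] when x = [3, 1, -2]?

X[0] = Σ(n=0 to 2) x[n] · ω_3^0 = Σ x[n]
= (3) + (1) + (-2)

X[0] = 2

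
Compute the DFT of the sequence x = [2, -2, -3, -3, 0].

X[k] = Σ(n=0 to 4) x[n] · ω_5^(nk)
where ω_5 = e^(-2πi/5)

Computing each X[k]:
X[0] = -6
X[1] = 6.2361+1.9021i
X[2] = 1.7639+1.1756i
X[3] = 1.7639-1.1756i
X[4] = 6.2361-1.9021i

X = [-6, 6.2361+1.9021i, 1.7639+1.1756i, 1.7639-1.1756i, 6.2361-1.9021i]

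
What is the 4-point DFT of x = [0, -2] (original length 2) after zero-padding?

Original 2-point DFT: [-2, 2]
Zero-padded 4-point DFT provides frequency interpolation.

DFT_4([x, 0, ...]) = [-2, 2i, 2, -2i]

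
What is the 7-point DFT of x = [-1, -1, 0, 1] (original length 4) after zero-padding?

Original 4-point DFT: [-1, -1+2i, -1, -1-2i]
Zero-padded 7-point DFT provides frequency interpolation.

DFT_7([x, 0, ...]) = [-1, -2.5245+0.3479i, -0.1540+1.7568i, -0.3216-0.5410i, -0.3216+0.5410i, -0.1540-1.7568i, -2.5245-0.3479i]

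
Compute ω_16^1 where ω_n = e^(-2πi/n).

ω_16^1 = e^(-2πi·1/16)
= cos(-2π·1/16) + i·sin(-2π·1/16)
= cos(-2π/16) + i·sin(-2π/16)

ω_16^1 = cos(-2π/16) + i·sin(-2π/16) = 0.9239-0.3827i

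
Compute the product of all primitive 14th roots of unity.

The primitive 14th roots of unity are ω_14^k for k coprime to 14: k ∈ {1, 3, 5, 9, 11, 13}
Their product equals the constant term of the cyclotomic polynomial Φ_14(x) up to sign.
For n ≥ 3, the product of all primitive nth roots of unity is 1. (For n=1 it is 1; for n=2 it is -1.)

1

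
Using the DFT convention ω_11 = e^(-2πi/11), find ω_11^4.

ω_11^4 = e^(-2πi·4/11)
= cos(-2π·4/11) + i·sin(-2π·4/11)
= cos(-8π/11) + i·sin(-8π/11)

ω_11^4 = cos(-8π/11) + i·sin(-8π/11) = -0.6549-0.7557i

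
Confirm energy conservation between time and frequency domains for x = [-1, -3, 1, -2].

Time domain:
Σ|x[n]|² = |-1|² + |-3|² + |1|² + |-2|² = 15.0000

Frequency domain:
(1/4)Σ|X[k]|² = (1/4)(|-5|² + |-2+1i|² + |5|² + |-2-1i|²) = (1/4)·60.0000 = 15.0000

Both sides agree, confirming Parseval's theorem.

Σ|x[n]|² = (1/N)Σ|X[k]|² = 15.0000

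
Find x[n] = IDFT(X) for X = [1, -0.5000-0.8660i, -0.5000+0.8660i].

x[n] = (1/3) Σ(k=0 to 2) X[k] · e^(2πikn/3)

Computing each x[n]:
x[0] = 0
x[1] = 1
x[2] = 0

x = [0, 1, 0]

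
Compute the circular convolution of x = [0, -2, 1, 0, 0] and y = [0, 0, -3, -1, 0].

(x ⊛ y)[n] = Σ(m=0 to 4) x[m] · y[(n-m) mod 5]

Computing each output sample:
(x ⊛ y)[0] = -1
(x ⊛ y)[1] = 0
(x ⊛ y)[2] = 0
(x ⊛ y)[3] = 6
(x ⊛ y)[4] = -1

x ⊛ y = [-1, 0, 0, 6, -1]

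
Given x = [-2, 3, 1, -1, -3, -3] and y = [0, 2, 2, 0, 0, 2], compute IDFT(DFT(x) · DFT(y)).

(x ⊛ y)[n] = Σ(m=0 to 5) x[m] · y[(n-m) mod 6]

Computing each output sample:
(x ⊛ y)[0] = -6
(x ⊛ y)[1] = -8
(x ⊛ y)[2] = 0
(x ⊛ y)[3] = 2
(x ⊛ y)[4] = -6
(x ⊛ y)[5] = -12

x ⊛ y = [-6, -8, 0, 2, -6, -12]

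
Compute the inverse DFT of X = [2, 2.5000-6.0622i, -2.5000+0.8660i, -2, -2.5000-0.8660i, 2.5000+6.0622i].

x[n] = (1/6) Σ(k=0 to 5) X[k] · e^(2πikn/6)

Computing each x[n]:
x[0] = 0
x[1] = 3
x[2] = 2
x[3] = -1
x[4] = -2
x[5] = 0

x = [0, 3, 2, -1, -2, 0]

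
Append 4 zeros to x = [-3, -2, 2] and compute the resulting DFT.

Original 3-point DFT: [-3, -3.0000+3.4641i, -3.0000-3.4641i]
Zero-padded 7-point DFT provides frequency interpolation.

DFT_7([x, 0, ...]) = [-3, -4.6920-0.3862i, -4.3569+2.8176i, 0.0489+2.4314i, 0.0489-2.4314i, -4.3569-2.8176i, -4.6920+0.3862i]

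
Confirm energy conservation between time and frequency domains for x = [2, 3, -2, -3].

Time domain:
Σ|x[n]|² = |2|² + |3|² + |-2|² + |-3|² = 26.0000

Frequency domain:
(1/4)Σ|X[k]|² = (1/4)(|0|² + |4-6i|² + |0|² + |4+6i|²) = (1/4)·104.0000 = 26.0000

Both sides agree, confirming Parseval's theorem.

Σ|x[n]|² = (1/N)Σ|X[k]|² = 26.0000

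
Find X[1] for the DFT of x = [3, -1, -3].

X[1] = Σ(n=0 to 2) x[n] · ω_3^(1n) where ω_3 = e^(-2πi/3)
= (3)·ω_3^0 + (-1)·ω_3^1 + (-3)·ω_3^2

X[1] = 5.0000-1.7321i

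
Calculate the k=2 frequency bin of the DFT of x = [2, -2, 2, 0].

X[2] = Σ(n=0 to 3) x[n] · ω_4^(2n) where ω_4 = e^(-2πi/4)
= (2)·ω_4^0 + (-2)·ω_4^2 + (2)·ω_4^4 + (0)·ω_4^6

X[2] = 6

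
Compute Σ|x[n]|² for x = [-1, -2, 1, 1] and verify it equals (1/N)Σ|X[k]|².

Time domain:
Σ|x[n]|² = |-1|² + |-2|² + |1|² + |1|² = 7.0000

Frequency domain:
(1/4)Σ|X[k]|² = (1/4)(|-1|² + |-2+3i|² + |1|² + |-2-3i|²) = (1/4)·28.0000 = 7.0000

Both sides agree, confirming Parseval's theorem.

Σ|x[n]|² = (1/N)Σ|X[k]|² = 7.0000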